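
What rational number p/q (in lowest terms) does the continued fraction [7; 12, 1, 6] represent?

637/90

Use the convergent recurrence hₖ = aₖ·hₖ₋₁ + hₖ₋₂ (and likewise for the denominators kₖ):
a_0 = 7: 7/1
a_1 = 12: 85/12
a_2 = 1: 92/13
a_3 = 6: 637/90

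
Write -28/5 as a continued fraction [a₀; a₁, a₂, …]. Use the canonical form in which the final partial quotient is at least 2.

[-6; 2, 2]

-28 = -6·5 + 2, so a_0 = -6
5 = 2·2 + 1, so a_1 = 2
2 = 2·1 + 0, so a_2 = 2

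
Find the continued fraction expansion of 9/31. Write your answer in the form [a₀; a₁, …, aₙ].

Run the Euclidean algorithm, recording each quotient:
9 = 0·31 + 9, so a_0 = 0
31 = 3·9 + 4, so a_1 = 3
9 = 2·4 + 1, so a_2 = 2
4 = 4·1 + 0, so a_3 = 4

[0; 3, 2, 4]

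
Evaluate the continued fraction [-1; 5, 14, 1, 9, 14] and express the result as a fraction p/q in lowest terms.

-8545/10646

a_0 = -1: -1/1
a_1 = 5: -4/5
a_2 = 14: -57/71
a_3 = 1: -61/76
a_4 = 9: -606/755
a_5 = 14: -8545/10646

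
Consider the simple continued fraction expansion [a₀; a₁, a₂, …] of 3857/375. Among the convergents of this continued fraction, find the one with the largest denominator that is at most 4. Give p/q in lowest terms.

41/4

List convergents until the denominator exceeds the bound:
a_0 = 10: 10/1  (≤ bound)
a_1 = 3: 31/3  (≤ bound)
a_2 = 1: 41/4  (≤ bound)
a_3 = 1: 72/7  (> 4, stop)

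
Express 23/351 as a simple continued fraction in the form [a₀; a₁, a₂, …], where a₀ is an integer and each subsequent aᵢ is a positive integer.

23 = 0·351 + 23, so a_0 = 0
351 = 15·23 + 6, so a_1 = 15
23 = 3·6 + 5, so a_2 = 3
6 = 1·5 + 1, so a_3 = 1
5 = 5·1 + 0, so a_4 = 5

[0; 15, 3, 1, 5]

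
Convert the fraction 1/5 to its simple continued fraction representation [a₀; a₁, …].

⌊1/5⌋ = 0, remainder 1
⌊5/1⌋ = 5, remainder 0

[0; 5]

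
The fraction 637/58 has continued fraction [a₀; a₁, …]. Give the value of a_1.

1

Repeatedly divide and take the remainder:
637 ÷ 58 → quotient 10, remainder 57
58 ÷ 57 → quotient 1, remainder 1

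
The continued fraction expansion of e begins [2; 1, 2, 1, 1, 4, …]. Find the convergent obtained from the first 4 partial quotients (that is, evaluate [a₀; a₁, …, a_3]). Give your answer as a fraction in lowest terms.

11/4

Start with 1.
2 + 1/(1/1) = 2 + 1/1 = 3/1
1 + 1/(3/1) = 1 + 1/3 = 4/3
2 + 1/(4/3) = 2 + 3/4 = 11/4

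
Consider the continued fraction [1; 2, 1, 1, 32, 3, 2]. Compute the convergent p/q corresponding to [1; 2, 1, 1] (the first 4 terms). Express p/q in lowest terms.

7/5

a_0 = 1: 1/1
a_1 = 2: 3/2
a_2 = 1: 4/3
a_3 = 1: 7/5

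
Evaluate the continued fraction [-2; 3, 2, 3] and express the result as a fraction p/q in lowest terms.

Start with 3.
2 + 1/(3/1) = 2 + 1/3 = 7/3
3 + 1/(7/3) = 3 + 3/7 = 24/7
-2 + 1/(24/7) = -2 + 7/24 = -41/24

-41/24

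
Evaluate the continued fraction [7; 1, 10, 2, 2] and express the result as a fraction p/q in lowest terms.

451/57

a_0 = 7: 7/1
a_1 = 1: 8/1
a_2 = 10: 87/11
a_3 = 2: 182/23
a_4 = 2: 451/57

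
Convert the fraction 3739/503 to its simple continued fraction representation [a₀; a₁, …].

[7; 2, 3, 3, 1, 16]

3739 ÷ 503 → quotient 7, remainder 218
503 ÷ 218 → quotient 2, remainder 67
218 ÷ 67 → quotient 3, remainder 17
67 ÷ 17 → quotient 3, remainder 16
17 ÷ 16 → quotient 1, remainder 1
16 ÷ 1 → quotient 16, remainder 0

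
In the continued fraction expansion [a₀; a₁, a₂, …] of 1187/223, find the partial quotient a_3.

3

⌊1187/223⌋ = 5, remainder 72
⌊223/72⌋ = 3, remainder 7
⌊72/7⌋ = 10, remainder 2
⌊7/2⌋ = 3, remainder 1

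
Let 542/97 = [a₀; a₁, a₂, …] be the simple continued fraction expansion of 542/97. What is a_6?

⌊542/97⌋ = 5, remainder 57
⌊97/57⌋ = 1, remainder 40
⌊57/40⌋ = 1, remainder 17
⌊40/17⌋ = 2, remainder 6
⌊17/6⌋ = 2, remainder 5
⌊6/5⌋ = 1, remainder 1
⌊5/1⌋ = 5, remainder 0

5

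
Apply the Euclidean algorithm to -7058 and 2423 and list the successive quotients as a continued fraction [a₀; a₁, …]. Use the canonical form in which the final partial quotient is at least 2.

[-3; 11, 2, 14, 1, 1, 3]

-7058 = -3·2423 + 211, so a_0 = -3
2423 = 11·211 + 102, so a_1 = 11
211 = 2·102 + 7, so a_2 = 2
102 = 14·7 + 4, so a_3 = 14
7 = 1·4 + 3, so a_4 = 1
4 = 1·3 + 1, so a_5 = 1
3 = 3·1 + 0, so a_6 = 3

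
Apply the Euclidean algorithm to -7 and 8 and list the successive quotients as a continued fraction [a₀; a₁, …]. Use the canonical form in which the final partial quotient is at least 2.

-7 = -1·8 + 1, so a_0 = -1
8 = 8·1 + 0, so a_1 = 8

[-1; 8]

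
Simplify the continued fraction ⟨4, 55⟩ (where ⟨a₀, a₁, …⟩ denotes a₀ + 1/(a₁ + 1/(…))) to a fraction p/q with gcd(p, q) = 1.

Start with 55.
4 + 1/(55/1) = 4 + 1/55 = 221/55

221/55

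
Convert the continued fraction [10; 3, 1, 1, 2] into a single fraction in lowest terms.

Compute successive convergents:
a_0 = 10: 10/1
a_1 = 3: 31/3
a_2 = 1: 41/4
a_3 = 1: 72/7
a_4 = 2: 185/18

185/18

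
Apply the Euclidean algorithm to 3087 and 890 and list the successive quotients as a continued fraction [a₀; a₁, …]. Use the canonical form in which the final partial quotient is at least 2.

[3; 2, 7, 2, 4, 6]

3087 = 3·890 + 417, so a_0 = 3
890 = 2·417 + 56, so a_1 = 2
417 = 7·56 + 25, so a_2 = 7
56 = 2·25 + 6, so a_3 = 2
25 = 4·6 + 1, so a_4 = 4
6 = 6·1 + 0, so a_5 = 6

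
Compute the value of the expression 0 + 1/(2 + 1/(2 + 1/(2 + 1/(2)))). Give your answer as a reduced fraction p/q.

12/29

Start with 2.
2 + 1/(2/1) = 2 + 1/2 = 5/2
2 + 1/(5/2) = 2 + 2/5 = 12/5
2 + 1/(12/5) = 2 + 5/12 = 29/12
0 + 1/(29/12) = 0 + 12/29 = 12/29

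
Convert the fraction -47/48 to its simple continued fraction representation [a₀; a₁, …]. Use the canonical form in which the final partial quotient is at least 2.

[-1; 48]

-47 = -1·48 + 1, so a_0 = -1
48 = 48·1 + 0, so a_1 = 48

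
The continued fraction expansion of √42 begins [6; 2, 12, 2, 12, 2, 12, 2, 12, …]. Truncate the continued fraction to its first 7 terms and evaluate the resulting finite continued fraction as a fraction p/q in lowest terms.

Start with 12.
2 + 1/(12/1) = 2 + 1/12 = 25/12
12 + 1/(25/12) = 12 + 12/25 = 312/25
2 + 1/(312/25) = 2 + 25/312 = 649/312
12 + 1/(649/312) = 12 + 312/649 = 8100/649
2 + 1/(8100/649) = 2 + 649/8100 = 16849/8100
6 + 1/(16849/8100) = 6 + 8100/16849 = 109194/16849

109194/16849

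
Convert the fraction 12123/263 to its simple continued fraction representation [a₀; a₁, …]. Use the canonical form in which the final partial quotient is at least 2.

Apply division with remainder until the remainder is 0:
⌊12123/263⌋ = 46, remainder 25
⌊263/25⌋ = 10, remainder 13
⌊25/13⌋ = 1, remainder 12
⌊13/12⌋ = 1, remainder 1
⌊12/1⌋ = 12, remainder 0

[46; 10, 1, 1, 12]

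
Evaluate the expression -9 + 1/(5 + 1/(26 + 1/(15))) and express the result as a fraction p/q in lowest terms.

Collapse the nested fraction from the inside out:
Start with 15.
26 + 1/(15/1) = 26 + 1/15 = 391/15
5 + 1/(391/15) = 5 + 15/391 = 1970/391
-9 + 1/(1970/391) = -9 + 391/1970 = -17339/1970

-17339/1970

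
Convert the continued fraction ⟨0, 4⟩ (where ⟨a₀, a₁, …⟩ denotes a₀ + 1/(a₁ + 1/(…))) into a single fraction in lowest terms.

a_0 = 0: 0/1
a_1 = 4: 1/4

1/4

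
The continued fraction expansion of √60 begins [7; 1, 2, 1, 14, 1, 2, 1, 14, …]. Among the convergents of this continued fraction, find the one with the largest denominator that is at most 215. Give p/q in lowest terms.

a_0 = 7: 7/1  (≤ bound)
a_1 = 1: 8/1  (≤ bound)
a_2 = 2: 23/3  (≤ bound)
a_3 = 1: 31/4  (≤ bound)
a_4 = 14: 457/59  (≤ bound)
a_5 = 1: 488/63  (≤ bound)
a_6 = 2: 1433/185  (≤ bound)
a_7 = 1: 1921/248  (> 215, stop)

1433/185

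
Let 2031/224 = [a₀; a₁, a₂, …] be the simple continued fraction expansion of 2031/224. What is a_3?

14

Repeatedly divide and take the remainder:
2031 = 9·224 + 15, so a_0 = 9
224 = 14·15 + 14, so a_1 = 14
15 = 1·14 + 1, so a_2 = 1
14 = 14·1 + 0, so a_3 = 14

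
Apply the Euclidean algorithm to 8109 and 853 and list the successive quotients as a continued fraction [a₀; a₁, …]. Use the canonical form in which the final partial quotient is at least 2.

[9; 1, 1, 38, 3, 1, 2]

Run the Euclidean algorithm, recording each quotient:
⌊8109/853⌋ = 9, remainder 432
⌊853/432⌋ = 1, remainder 421
⌊432/421⌋ = 1, remainder 11
⌊421/11⌋ = 38, remainder 3
⌊11/3⌋ = 3, remainder 2
⌊3/2⌋ = 1, remainder 1
⌊2/1⌋ = 2, remainder 0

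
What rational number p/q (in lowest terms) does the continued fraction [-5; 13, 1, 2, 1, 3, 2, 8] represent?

-19423/3942

a_0 = -5: -5/1
a_1 = 13: -64/13
a_2 = 1: -69/14
a_3 = 2: -202/41
a_4 = 1: -271/55
a_5 = 3: -1015/206
a_6 = 2: -2301/467
a_7 = 8: -19423/3942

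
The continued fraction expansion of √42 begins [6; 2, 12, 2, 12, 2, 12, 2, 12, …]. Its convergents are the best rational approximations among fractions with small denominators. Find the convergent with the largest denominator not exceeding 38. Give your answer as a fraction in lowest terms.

162/25

a_0 = 6: 6/1  (≤ bound)
a_1 = 2: 13/2  (≤ bound)
a_2 = 12: 162/25  (≤ bound)
a_3 = 2: 337/52  (> 38, stop)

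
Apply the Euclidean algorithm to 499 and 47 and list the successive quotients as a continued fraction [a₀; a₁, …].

499 = 10·47 + 29, so a_0 = 10
47 = 1·29 + 18, so a_1 = 1
29 = 1·18 + 11, so a_2 = 1
18 = 1·11 + 7, so a_3 = 1
11 = 1·7 + 4, so a_4 = 1
7 = 1·4 + 3, so a_5 = 1
4 = 1·3 + 1, so a_6 = 1
3 = 3·1 + 0, so a_7 = 3

[10; 1, 1, 1, 1, 1, 1, 3]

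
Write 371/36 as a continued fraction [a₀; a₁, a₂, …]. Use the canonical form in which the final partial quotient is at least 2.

⌊371/36⌋ = 10, remainder 11
⌊36/11⌋ = 3, remainder 3
⌊11/3⌋ = 3, remainder 2
⌊3/2⌋ = 1, remainder 1
⌊2/1⌋ = 2, remainder 0

[10; 3, 3, 1, 2]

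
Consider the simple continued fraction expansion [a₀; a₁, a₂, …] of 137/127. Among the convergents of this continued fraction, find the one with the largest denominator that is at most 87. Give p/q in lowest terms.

List convergents until the denominator exceeds the bound:
a_0 = 1: 1/1  (≤ bound)
a_1 = 12: 13/12  (≤ bound)
a_2 = 1: 14/13  (≤ bound)
a_3 = 2: 41/38  (≤ bound)
a_4 = 3: 137/127  (> 87, stop)

41/38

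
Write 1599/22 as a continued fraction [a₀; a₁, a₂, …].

Repeatedly divide and take the remainder:
⌊1599/22⌋ = 72, remainder 15
⌊22/15⌋ = 1, remainder 7
⌊15/7⌋ = 2, remainder 1
⌊7/1⌋ = 7, remainder 0

[72; 1, 2, 7]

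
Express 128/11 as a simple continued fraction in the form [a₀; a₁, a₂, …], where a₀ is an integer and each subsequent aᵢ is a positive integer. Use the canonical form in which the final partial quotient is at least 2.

[11; 1, 1, 1, 3]

128 = 11·11 + 7, so a_0 = 11
11 = 1·7 + 4, so a_1 = 1
7 = 1·4 + 3, so a_2 = 1
4 = 1·3 + 1, so a_3 = 1
3 = 3·1 + 0, so a_4 = 3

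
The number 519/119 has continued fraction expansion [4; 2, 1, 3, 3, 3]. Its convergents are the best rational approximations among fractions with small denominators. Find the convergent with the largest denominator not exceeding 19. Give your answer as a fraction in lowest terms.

48/11

a_0 = 4: 4/1  (≤ bound)
a_1 = 2: 9/2  (≤ bound)
a_2 = 1: 13/3  (≤ bound)
a_3 = 3: 48/11  (≤ bound)
a_4 = 3: 157/36  (> 19, stop)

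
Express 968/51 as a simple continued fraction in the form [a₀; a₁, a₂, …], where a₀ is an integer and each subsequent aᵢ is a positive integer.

[18; 1, 50]

Run the Euclidean algorithm, recording each quotient:
968 = 18·51 + 50, so a_0 = 18
51 = 1·50 + 1, so a_1 = 1
50 = 50·1 + 0, so a_2 = 50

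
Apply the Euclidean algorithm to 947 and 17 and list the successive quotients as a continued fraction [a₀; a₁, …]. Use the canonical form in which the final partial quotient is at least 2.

947 ÷ 17 → quotient 55, remainder 12
17 ÷ 12 → quotient 1, remainder 5
12 ÷ 5 → quotient 2, remainder 2
5 ÷ 2 → quotient 2, remainder 1
2 ÷ 1 → quotient 2, remainder 0

[55; 1, 2, 2, 2]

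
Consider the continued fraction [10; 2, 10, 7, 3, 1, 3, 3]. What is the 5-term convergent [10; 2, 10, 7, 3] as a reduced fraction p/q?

Start with 3.
7 + 1/(3/1) = 7 + 1/3 = 22/3
10 + 1/(22/3) = 10 + 3/22 = 223/22
2 + 1/(223/22) = 2 + 22/223 = 468/223
10 + 1/(468/223) = 10 + 223/468 = 4903/468

4903/468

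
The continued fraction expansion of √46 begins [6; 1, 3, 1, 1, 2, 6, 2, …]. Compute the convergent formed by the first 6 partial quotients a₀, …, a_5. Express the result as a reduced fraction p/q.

156/23

Compute successive convergents:
a_0 = 6: 6/1
a_1 = 1: 7/1
a_2 = 3: 27/4
a_3 = 1: 34/5
a_4 = 1: 61/9
a_5 = 2: 156/23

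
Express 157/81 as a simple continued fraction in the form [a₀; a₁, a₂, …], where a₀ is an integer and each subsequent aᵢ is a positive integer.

[1; 1, 15, 5]

Apply division with remainder until the remainder is 0:
157 ÷ 81 → quotient 1, remainder 76
81 ÷ 76 → quotient 1, remainder 5
76 ÷ 5 → quotient 15, remainder 1
5 ÷ 1 → quotient 5, remainder 0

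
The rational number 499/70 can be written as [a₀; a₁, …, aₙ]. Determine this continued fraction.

[7; 7, 1, 3, 2]

Apply division with remainder until the remainder is 0:
499 = 7·70 + 9, so a_0 = 7
70 = 7·9 + 7, so a_1 = 7
9 = 1·7 + 2, so a_2 = 1
7 = 3·2 + 1, so a_3 = 3
2 = 2·1 + 0, so a_4 = 2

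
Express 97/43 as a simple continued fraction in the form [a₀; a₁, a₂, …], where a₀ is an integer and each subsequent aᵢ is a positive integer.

Repeatedly divide and take the remainder:
97 = 2·43 + 11, so a_0 = 2
43 = 3·11 + 10, so a_1 = 3
11 = 1·10 + 1, so a_2 = 1
10 = 10·1 + 0, so a_3 = 10

[2; 3, 1, 10]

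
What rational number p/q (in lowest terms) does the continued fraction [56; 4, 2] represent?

Work from the innermost term outward:
Start with 2.
4 + 1/(2/1) = 4 + 1/2 = 9/2
56 + 1/(9/2) = 56 + 2/9 = 506/9

506/9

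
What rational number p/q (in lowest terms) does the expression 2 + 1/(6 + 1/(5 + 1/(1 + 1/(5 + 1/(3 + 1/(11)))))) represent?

Use the convergent recurrence hₖ = aₖ·hₖ₋₁ + hₖ₋₂ (and likewise for the denominators kₖ):
a_0 = 2: 2/1
a_1 = 6: 13/6
a_2 = 5: 67/31
a_3 = 1: 80/37
a_4 = 5: 467/216
a_5 = 3: 1481/685
a_6 = 11: 16758/7751

16758/7751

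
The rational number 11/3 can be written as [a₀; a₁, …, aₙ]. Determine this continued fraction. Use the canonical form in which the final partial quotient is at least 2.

Repeatedly divide and take the remainder:
11 ÷ 3 → quotient 3, remainder 2
3 ÷ 2 → quotient 1, remainder 1
2 ÷ 1 → quotient 2, remainder 0

[3; 1, 2]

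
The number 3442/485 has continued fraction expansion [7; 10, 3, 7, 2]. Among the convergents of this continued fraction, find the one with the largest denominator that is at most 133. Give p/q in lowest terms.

220/31

a_0 = 7: 7/1  (≤ bound)
a_1 = 10: 71/10  (≤ bound)
a_2 = 3: 220/31  (≤ bound)
a_3 = 7: 1611/227  (> 133, stop)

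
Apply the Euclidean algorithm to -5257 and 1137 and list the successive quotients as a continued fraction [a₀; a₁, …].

[-5; 2, 1, 1, 1, 10, 3, 4]

-5257 ÷ 1137 → quotient -5, remainder 428
1137 ÷ 428 → quotient 2, remainder 281
428 ÷ 281 → quotient 1, remainder 147
281 ÷ 147 → quotient 1, remainder 134
147 ÷ 134 → quotient 1, remainder 13
134 ÷ 13 → quotient 10, remainder 4
13 ÷ 4 → quotient 3, remainder 1
4 ÷ 1 → quotient 4, remainder 0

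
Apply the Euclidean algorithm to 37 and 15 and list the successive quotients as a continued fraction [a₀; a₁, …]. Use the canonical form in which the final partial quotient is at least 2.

37 = 2·15 + 7, so a_0 = 2
15 = 2·7 + 1, so a_1 = 2
7 = 7·1 + 0, so a_2 = 7

[2; 2, 7]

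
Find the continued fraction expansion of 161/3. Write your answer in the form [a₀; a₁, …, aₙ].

[53; 1, 2]

161 = 53·3 + 2, so a_0 = 53
3 = 1·2 + 1, so a_1 = 1
2 = 2·1 + 0, so a_2 = 2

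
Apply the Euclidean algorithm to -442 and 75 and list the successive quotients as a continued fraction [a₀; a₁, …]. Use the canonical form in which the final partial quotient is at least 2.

[-6; 9, 2, 1, 2]

Run the Euclidean algorithm, recording each quotient:
-442 ÷ 75 → quotient -6, remainder 8
75 ÷ 8 → quotient 9, remainder 3
8 ÷ 3 → quotient 2, remainder 2
3 ÷ 2 → quotient 1, remainder 1
2 ÷ 1 → quotient 2, remainder 0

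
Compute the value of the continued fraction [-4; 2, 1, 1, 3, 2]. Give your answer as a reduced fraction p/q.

Compute successive convergents:
a_0 = -4: -4/1
a_1 = 2: -7/2
a_2 = 1: -11/3
a_3 = 1: -18/5
a_4 = 3: -65/18
a_5 = 2: -148/41

-148/41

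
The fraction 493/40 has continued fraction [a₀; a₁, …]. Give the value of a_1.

493 ÷ 40 → quotient 12, remainder 13
40 ÷ 13 → quotient 3, remainder 1

3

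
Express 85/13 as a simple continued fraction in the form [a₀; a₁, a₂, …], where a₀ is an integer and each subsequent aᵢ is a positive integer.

[6; 1, 1, 6]

Repeatedly divide and take the remainder:
85 ÷ 13 → quotient 6, remainder 7
13 ÷ 7 → quotient 1, remainder 6
7 ÷ 6 → quotient 1, remainder 1
6 ÷ 1 → quotient 6, remainder 0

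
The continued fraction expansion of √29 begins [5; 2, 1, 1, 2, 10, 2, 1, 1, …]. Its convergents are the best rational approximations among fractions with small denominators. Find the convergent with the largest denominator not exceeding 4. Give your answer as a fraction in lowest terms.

List convergents until the denominator exceeds the bound:
a_0 = 5: 5/1  (≤ bound)
a_1 = 2: 11/2  (≤ bound)
a_2 = 1: 16/3  (≤ bound)
a_3 = 1: 27/5  (> 4, stop)

16/3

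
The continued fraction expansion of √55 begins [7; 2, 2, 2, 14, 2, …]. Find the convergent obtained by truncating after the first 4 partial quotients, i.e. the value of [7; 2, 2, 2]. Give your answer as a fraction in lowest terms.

89/12

a_0 = 7: 7/1
a_1 = 2: 15/2
a_2 = 2: 37/5
a_3 = 2: 89/12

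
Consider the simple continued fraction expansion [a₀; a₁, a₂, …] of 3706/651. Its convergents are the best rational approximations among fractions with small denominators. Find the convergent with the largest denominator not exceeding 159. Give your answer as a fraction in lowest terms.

871/153

a_0 = 5: 5/1  (≤ bound)
a_1 = 1: 6/1  (≤ bound)
a_2 = 2: 17/3  (≤ bound)
a_3 = 3: 57/10  (≤ bound)
a_4 = 1: 74/13  (≤ bound)
a_5 = 11: 871/153  (≤ bound)
a_6 = 1: 945/166  (> 159, stop)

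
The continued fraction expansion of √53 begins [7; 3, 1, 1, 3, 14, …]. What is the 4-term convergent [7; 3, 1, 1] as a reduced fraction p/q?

Start with 1.
1 + 1/(1/1) = 1 + 1/1 = 2/1
3 + 1/(2/1) = 3 + 1/2 = 7/2
7 + 1/(7/2) = 7 + 2/7 = 51/7

51/7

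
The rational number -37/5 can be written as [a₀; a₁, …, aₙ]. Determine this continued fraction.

[-8; 1, 1, 2]

-37 = -8·5 + 3, so a_0 = -8
5 = 1·3 + 2, so a_1 = 1
3 = 1·2 + 1, so a_2 = 1
2 = 2·1 + 0, so a_3 = 2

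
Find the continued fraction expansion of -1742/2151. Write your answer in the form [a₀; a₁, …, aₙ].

[-1; 5, 3, 1, 6, 15]

⌊-1742/2151⌋ = -1, remainder 409
⌊2151/409⌋ = 5, remainder 106
⌊409/106⌋ = 3, remainder 91
⌊106/91⌋ = 1, remainder 15
⌊91/15⌋ = 6, remainder 1
⌊15/1⌋ = 15, remainder 0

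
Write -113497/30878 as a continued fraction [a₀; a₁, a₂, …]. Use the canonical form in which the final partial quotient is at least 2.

[-4; 3, 12, 43, 1, 5, 3]

-113497 = -4·30878 + 10015, so a_0 = -4
30878 = 3·10015 + 833, so a_1 = 3
10015 = 12·833 + 19, so a_2 = 12
833 = 43·19 + 16, so a_3 = 43
19 = 1·16 + 3, so a_4 = 1
16 = 5·3 + 1, so a_5 = 5
3 = 3·1 + 0, so a_6 = 3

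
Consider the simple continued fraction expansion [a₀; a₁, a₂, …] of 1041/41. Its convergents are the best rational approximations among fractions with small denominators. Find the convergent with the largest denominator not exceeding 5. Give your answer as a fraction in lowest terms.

127/5

List convergents until the denominator exceeds the bound:
a_0 = 25: 25/1  (≤ bound)
a_1 = 2: 51/2  (≤ bound)
a_2 = 1: 76/3  (≤ bound)
a_3 = 1: 127/5  (≤ bound)
a_4 = 3: 457/18  (> 5, stop)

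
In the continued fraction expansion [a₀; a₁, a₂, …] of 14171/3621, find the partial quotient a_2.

10

Apply division with remainder until the remainder is 0:
14171 = 3·3621 + 3308, so a_0 = 3
3621 = 1·3308 + 313, so a_1 = 1
3308 = 10·313 + 178, so a_2 = 10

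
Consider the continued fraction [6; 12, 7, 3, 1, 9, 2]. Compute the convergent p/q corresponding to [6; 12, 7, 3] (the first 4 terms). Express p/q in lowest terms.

a_0 = 6: 6/1
a_1 = 12: 73/12
a_2 = 7: 517/85
a_3 = 3: 1624/267

1624/267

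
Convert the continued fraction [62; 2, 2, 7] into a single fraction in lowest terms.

Build up convergents one term at a time:
a_0 = 62: 62/1
a_1 = 2: 125/2
a_2 = 2: 312/5
a_3 = 7: 2309/37

2309/37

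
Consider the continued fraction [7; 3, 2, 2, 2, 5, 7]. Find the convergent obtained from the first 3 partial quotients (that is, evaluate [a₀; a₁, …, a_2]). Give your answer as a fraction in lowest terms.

51/7

Build up convergents one term at a time:
a_0 = 7: 7/1
a_1 = 3: 22/3
a_2 = 2: 51/7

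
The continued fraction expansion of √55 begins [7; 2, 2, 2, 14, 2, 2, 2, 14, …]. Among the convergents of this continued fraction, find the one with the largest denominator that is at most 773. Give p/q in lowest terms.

List convergents until the denominator exceeds the bound:
a_0 = 7: 7/1  (≤ bound)
a_1 = 2: 15/2  (≤ bound)
a_2 = 2: 37/5  (≤ bound)
a_3 = 2: 89/12  (≤ bound)
a_4 = 14: 1283/173  (≤ bound)
a_5 = 2: 2655/358  (≤ bound)
a_6 = 2: 6593/889  (> 773, stop)

2655/358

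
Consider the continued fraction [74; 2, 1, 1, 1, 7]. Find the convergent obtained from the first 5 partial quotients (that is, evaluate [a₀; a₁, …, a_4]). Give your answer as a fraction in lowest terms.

Start with 1.
1 + 1/(1/1) = 1 + 1/1 = 2/1
1 + 1/(2/1) = 1 + 1/2 = 3/2
2 + 1/(3/2) = 2 + 2/3 = 8/3
74 + 1/(8/3) = 74 + 3/8 = 595/8

595/8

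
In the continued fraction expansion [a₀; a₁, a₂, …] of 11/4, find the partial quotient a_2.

3

Run the Euclidean algorithm, recording each quotient:
11 ÷ 4 → quotient 2, remainder 3
4 ÷ 3 → quotient 1, remainder 1
3 ÷ 1 → quotient 3, remainder 0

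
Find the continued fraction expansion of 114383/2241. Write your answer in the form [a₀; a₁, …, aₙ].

114383 ÷ 2241 → quotient 51, remainder 92
2241 ÷ 92 → quotient 24, remainder 33
92 ÷ 33 → quotient 2, remainder 26
33 ÷ 26 → quotient 1, remainder 7
26 ÷ 7 → quotient 3, remainder 5
7 ÷ 5 → quotient 1, remainder 2
5 ÷ 2 → quotient 2, remainder 1
2 ÷ 1 → quotient 2, remainder 0

[51; 24, 2, 1, 3, 1, 2, 2]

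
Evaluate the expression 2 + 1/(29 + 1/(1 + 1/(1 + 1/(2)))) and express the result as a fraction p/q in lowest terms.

Start with 2.
1 + 1/(2/1) = 1 + 1/2 = 3/2
1 + 1/(3/2) = 1 + 2/3 = 5/3
29 + 1/(5/3) = 29 + 3/5 = 148/5
2 + 1/(148/5) = 2 + 5/148 = 301/148

301/148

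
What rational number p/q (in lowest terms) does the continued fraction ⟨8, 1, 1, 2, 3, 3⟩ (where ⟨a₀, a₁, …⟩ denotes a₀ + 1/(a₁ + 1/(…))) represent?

Collapse the nested fraction from the inside out:
Start with 3.
3 + 1/(3/1) = 3 + 1/3 = 10/3
2 + 1/(10/3) = 2 + 3/10 = 23/10
1 + 1/(23/10) = 1 + 10/23 = 33/23
1 + 1/(33/23) = 1 + 23/33 = 56/33
8 + 1/(56/33) = 8 + 33/56 = 481/56

481/56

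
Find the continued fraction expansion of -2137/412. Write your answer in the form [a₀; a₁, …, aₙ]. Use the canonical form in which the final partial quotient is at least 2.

[-6; 1, 4, 2, 1, 5, 1, 3]

⌊-2137/412⌋ = -6, remainder 335
⌊412/335⌋ = 1, remainder 77
⌊335/77⌋ = 4, remainder 27
⌊77/27⌋ = 2, remainder 23
⌊27/23⌋ = 1, remainder 4
⌊23/4⌋ = 5, remainder 3
⌊4/3⌋ = 1, remainder 1
⌊3/1⌋ = 3, remainder 0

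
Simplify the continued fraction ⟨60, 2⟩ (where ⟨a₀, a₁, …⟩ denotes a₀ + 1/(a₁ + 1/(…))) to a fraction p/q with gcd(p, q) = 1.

Start with 2.
60 + 1/(2/1) = 60 + 1/2 = 121/2

121/2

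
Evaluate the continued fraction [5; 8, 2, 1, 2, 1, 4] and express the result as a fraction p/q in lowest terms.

a_0 = 5: 5/1
a_1 = 8: 41/8
a_2 = 2: 87/17
a_3 = 1: 128/25
a_4 = 2: 343/67
a_5 = 1: 471/92
a_6 = 4: 2227/435

2227/435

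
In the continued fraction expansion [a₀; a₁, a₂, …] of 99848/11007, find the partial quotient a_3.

5

Repeatedly divide and take the remainder:
⌊99848/11007⌋ = 9, remainder 785
⌊11007/785⌋ = 14, remainder 17
⌊785/17⌋ = 46, remainder 3
⌊17/3⌋ = 5, remainder 2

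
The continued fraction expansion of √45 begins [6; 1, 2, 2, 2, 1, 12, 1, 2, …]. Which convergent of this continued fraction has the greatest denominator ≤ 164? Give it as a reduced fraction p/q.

List convergents until the denominator exceeds the bound:
a_0 = 6: 6/1  (≤ bound)
a_1 = 1: 7/1  (≤ bound)
a_2 = 2: 20/3  (≤ bound)
a_3 = 2: 47/7  (≤ bound)
a_4 = 2: 114/17  (≤ bound)
a_5 = 1: 161/24  (≤ bound)
a_6 = 12: 2046/305  (> 164, stop)

161/24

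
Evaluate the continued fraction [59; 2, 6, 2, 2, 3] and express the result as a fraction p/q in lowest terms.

Start with 3.
2 + 1/(3/1) = 2 + 1/3 = 7/3
2 + 1/(7/3) = 2 + 3/7 = 17/7
6 + 1/(17/7) = 6 + 7/17 = 109/17
2 + 1/(109/17) = 2 + 17/109 = 235/109
59 + 1/(235/109) = 59 + 109/235 = 13974/235

13974/235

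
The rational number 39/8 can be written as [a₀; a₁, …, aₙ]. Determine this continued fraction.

[4; 1, 7]

39 = 4·8 + 7, so a_0 = 4
8 = 1·7 + 1, so a_1 = 1
7 = 7·1 + 0, so a_2 = 7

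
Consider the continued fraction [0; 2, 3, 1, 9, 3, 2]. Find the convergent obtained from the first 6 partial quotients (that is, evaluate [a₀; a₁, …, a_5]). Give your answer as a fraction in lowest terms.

a_0 = 0: 0/1
a_1 = 2: 1/2
a_2 = 3: 3/7
a_3 = 1: 4/9
a_4 = 9: 39/88
a_5 = 3: 121/273

121/273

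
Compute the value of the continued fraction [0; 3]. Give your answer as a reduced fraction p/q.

1/3

Start with 3.
0 + 1/(3/1) = 0 + 1/3 = 1/3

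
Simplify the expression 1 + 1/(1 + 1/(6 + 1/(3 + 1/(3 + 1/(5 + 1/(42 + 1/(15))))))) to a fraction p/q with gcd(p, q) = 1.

Start with 15.
42 + 1/(15/1) = 42 + 1/15 = 631/15
5 + 1/(631/15) = 5 + 15/631 = 3170/631
3 + 1/(3170/631) = 3 + 631/3170 = 10141/3170
3 + 1/(10141/3170) = 3 + 3170/10141 = 33593/10141
6 + 1/(33593/10141) = 6 + 10141/33593 = 211699/33593
1 + 1/(211699/33593) = 1 + 33593/211699 = 245292/211699
1 + 1/(245292/211699) = 1 + 211699/245292 = 456991/245292

456991/245292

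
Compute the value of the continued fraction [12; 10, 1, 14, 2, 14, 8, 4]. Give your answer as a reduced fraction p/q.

a_0 = 12: 12/1
a_1 = 10: 121/10
a_2 = 1: 133/11
a_3 = 14: 1983/164
a_4 = 2: 4099/339
a_5 = 14: 59369/4910
a_6 = 8: 479051/39619
a_7 = 4: 1975573/163386

1975573/163386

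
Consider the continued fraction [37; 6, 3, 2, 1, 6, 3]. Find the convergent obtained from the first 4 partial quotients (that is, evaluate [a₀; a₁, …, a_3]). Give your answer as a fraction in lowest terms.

1635/44

Build up convergents one term at a time:
a_0 = 37: 37/1
a_1 = 6: 223/6
a_2 = 3: 706/19
a_3 = 2: 1635/44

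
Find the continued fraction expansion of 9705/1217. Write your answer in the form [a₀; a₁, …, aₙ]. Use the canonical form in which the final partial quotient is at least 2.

[7; 1, 38, 3, 1, 7]

Repeatedly divide and take the remainder:
9705 = 7·1217 + 1186, so a_0 = 7
1217 = 1·1186 + 31, so a_1 = 1
1186 = 38·31 + 8, so a_2 = 38
31 = 3·8 + 7, so a_3 = 3
8 = 1·7 + 1, so a_4 = 1
7 = 7·1 + 0, so a_5 = 7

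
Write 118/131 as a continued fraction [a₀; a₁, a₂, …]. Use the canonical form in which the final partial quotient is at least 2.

[0; 1, 9, 13]

118 = 0·131 + 118, so a_0 = 0
131 = 1·118 + 13, so a_1 = 1
118 = 9·13 + 1, so a_2 = 9
13 = 13·1 + 0, so a_3 = 13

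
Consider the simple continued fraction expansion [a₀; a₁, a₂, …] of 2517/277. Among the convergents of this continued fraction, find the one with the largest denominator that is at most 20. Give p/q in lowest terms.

109/12

List convergents until the denominator exceeds the bound:
a_0 = 9: 9/1  (≤ bound)
a_1 = 11: 100/11  (≤ bound)
a_2 = 1: 109/12  (≤ bound)
a_3 = 1: 209/23  (> 20, stop)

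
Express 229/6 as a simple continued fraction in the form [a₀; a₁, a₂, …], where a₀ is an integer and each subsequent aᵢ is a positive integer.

229 = 38·6 + 1, so a_0 = 38
6 = 6·1 + 0, so a_1 = 6

[38; 6]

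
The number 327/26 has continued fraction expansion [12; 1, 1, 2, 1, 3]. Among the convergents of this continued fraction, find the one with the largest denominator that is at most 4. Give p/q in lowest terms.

25/2

a_0 = 12: 12/1  (≤ bound)
a_1 = 1: 13/1  (≤ bound)
a_2 = 1: 25/2  (≤ bound)
a_3 = 2: 63/5  (> 4, stop)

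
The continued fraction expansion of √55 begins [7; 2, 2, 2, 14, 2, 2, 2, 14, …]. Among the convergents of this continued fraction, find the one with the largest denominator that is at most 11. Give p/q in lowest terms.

37/5

List convergents until the denominator exceeds the bound:
a_0 = 7: 7/1  (≤ bound)
a_1 = 2: 15/2  (≤ bound)
a_2 = 2: 37/5  (≤ bound)
a_3 = 2: 89/12  (> 11, stop)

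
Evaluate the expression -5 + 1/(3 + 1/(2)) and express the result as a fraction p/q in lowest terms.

-33/7

Start with 2.
3 + 1/(2/1) = 3 + 1/2 = 7/2
-5 + 1/(7/2) = -5 + 2/7 = -33/7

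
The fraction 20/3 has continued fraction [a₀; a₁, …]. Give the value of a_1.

1

Repeatedly divide and take the remainder:
⌊20/3⌋ = 6, remainder 2
⌊3/2⌋ = 1, remainder 1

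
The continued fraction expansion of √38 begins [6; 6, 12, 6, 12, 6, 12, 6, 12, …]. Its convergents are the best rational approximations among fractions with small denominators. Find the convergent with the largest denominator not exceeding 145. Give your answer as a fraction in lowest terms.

a_0 = 6: 6/1  (≤ bound)
a_1 = 6: 37/6  (≤ bound)
a_2 = 12: 450/73  (≤ bound)
a_3 = 6: 2737/444  (> 145, stop)

450/73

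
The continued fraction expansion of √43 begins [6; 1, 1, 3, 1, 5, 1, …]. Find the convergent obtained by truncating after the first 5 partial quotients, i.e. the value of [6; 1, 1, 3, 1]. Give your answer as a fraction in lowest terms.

Collapse the nested fraction from the inside out:
Start with 1.
3 + 1/(1/1) = 3 + 1/1 = 4/1
1 + 1/(4/1) = 1 + 1/4 = 5/4
1 + 1/(5/4) = 1 + 4/5 = 9/5
6 + 1/(9/5) = 6 + 5/9 = 59/9

59/9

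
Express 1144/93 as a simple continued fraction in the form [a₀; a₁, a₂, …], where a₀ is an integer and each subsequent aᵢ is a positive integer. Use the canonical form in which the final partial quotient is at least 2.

[12; 3, 3, 9]

⌊1144/93⌋ = 12, remainder 28
⌊93/28⌋ = 3, remainder 9
⌊28/9⌋ = 3, remainder 1
⌊9/1⌋ = 9, remainder 0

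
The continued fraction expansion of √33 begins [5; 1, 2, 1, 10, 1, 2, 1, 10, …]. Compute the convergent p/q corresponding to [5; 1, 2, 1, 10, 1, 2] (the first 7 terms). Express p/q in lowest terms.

Build up convergents one term at a time:
a_0 = 5: 5/1
a_1 = 1: 6/1
a_2 = 2: 17/3
a_3 = 1: 23/4
a_4 = 10: 247/43
a_5 = 1: 270/47
a_6 = 2: 787/137

787/137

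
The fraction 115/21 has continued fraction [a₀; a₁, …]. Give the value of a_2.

Run the Euclidean algorithm, recording each quotient:
⌊115/21⌋ = 5, remainder 10
⌊21/10⌋ = 2, remainder 1
⌊10/1⌋ = 10, remainder 0

10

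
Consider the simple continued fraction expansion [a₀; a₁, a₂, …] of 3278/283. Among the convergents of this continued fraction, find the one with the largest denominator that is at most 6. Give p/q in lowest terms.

a_0 = 11: 11/1  (≤ bound)
a_1 = 1: 12/1  (≤ bound)
a_2 = 1: 23/2  (≤ bound)
a_3 = 2: 58/5  (≤ bound)
a_4 = 1: 81/7  (> 6, stop)

58/5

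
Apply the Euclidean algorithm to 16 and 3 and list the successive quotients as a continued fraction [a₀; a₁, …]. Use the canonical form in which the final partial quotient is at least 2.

[5; 3]

⌊16/3⌋ = 5, remainder 1
⌊3/1⌋ = 3, remainder 0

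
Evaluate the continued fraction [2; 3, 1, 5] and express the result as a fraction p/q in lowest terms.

Starting at the tail and folding back:
Start with 5.
1 + 1/(5/1) = 1 + 1/5 = 6/5
3 + 1/(6/5) = 3 + 5/6 = 23/6
2 + 1/(23/6) = 2 + 6/23 = 52/23

52/23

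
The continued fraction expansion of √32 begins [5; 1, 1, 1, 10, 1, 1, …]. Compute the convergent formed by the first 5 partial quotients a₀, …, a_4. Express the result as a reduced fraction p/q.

181/32

Start with 10.
1 + 1/(10/1) = 1 + 1/10 = 11/10
1 + 1/(11/10) = 1 + 10/11 = 21/11
1 + 1/(21/11) = 1 + 11/21 = 32/21
5 + 1/(32/21) = 5 + 21/32 = 181/32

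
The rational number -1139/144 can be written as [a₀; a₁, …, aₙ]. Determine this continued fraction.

Run the Euclidean algorithm, recording each quotient:
⌊-1139/144⌋ = -8, remainder 13
⌊144/13⌋ = 11, remainder 1
⌊13/1⌋ = 13, remainder 0

[-8; 11, 13]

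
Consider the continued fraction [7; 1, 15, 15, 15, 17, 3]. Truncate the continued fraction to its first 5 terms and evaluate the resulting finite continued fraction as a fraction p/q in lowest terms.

Work from the innermost term outward:
Start with 15.
15 + 1/(15/1) = 15 + 1/15 = 226/15
15 + 1/(226/15) = 15 + 15/226 = 3405/226
1 + 1/(3405/226) = 1 + 226/3405 = 3631/3405
7 + 1/(3631/3405) = 7 + 3405/3631 = 28822/3631

28822/3631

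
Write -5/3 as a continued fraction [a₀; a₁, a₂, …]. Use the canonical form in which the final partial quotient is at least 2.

⌊-5/3⌋ = -2, remainder 1
⌊3/1⌋ = 3, remainder 0

[-2; 3]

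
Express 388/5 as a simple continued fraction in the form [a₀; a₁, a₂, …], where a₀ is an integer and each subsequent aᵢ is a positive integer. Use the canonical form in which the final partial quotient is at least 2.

[77; 1, 1, 2]

Run the Euclidean algorithm, recording each quotient:
⌊388/5⌋ = 77, remainder 3
⌊5/3⌋ = 1, remainder 2
⌊3/2⌋ = 1, remainder 1
⌊2/1⌋ = 2, remainder 0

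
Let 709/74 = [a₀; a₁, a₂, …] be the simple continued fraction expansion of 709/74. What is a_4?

709 ÷ 74 → quotient 9, remainder 43
74 ÷ 43 → quotient 1, remainder 31
43 ÷ 31 → quotient 1, remainder 12
31 ÷ 12 → quotient 2, remainder 7
12 ÷ 7 → quotient 1, remainder 5

1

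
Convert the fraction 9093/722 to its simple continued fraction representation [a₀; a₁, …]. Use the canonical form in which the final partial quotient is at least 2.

9093 ÷ 722 → quotient 12, remainder 429
722 ÷ 429 → quotient 1, remainder 293
429 ÷ 293 → quotient 1, remainder 136
293 ÷ 136 → quotient 2, remainder 21
136 ÷ 21 → quotient 6, remainder 10
21 ÷ 10 → quotient 2, remainder 1
10 ÷ 1 → quotient 10, remainder 0

[12; 1, 1, 2, 6, 2, 10]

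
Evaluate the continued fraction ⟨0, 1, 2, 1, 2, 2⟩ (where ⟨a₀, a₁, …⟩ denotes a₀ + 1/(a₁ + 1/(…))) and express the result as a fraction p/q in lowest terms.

Build up convergents one term at a time:
a_0 = 0: 0/1
a_1 = 1: 1/1
a_2 = 2: 2/3
a_3 = 1: 3/4
a_4 = 2: 8/11
a_5 = 2: 19/26

19/26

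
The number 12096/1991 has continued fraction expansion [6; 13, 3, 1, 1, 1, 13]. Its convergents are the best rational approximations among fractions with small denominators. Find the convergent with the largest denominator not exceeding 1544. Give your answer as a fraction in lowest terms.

List convergents until the denominator exceeds the bound:
a_0 = 6: 6/1  (≤ bound)
a_1 = 13: 79/13  (≤ bound)
a_2 = 3: 243/40  (≤ bound)
a_3 = 1: 322/53  (≤ bound)
a_4 = 1: 565/93  (≤ bound)
a_5 = 1: 887/146  (≤ bound)
a_6 = 13: 12096/1991  (> 1544, stop)

887/146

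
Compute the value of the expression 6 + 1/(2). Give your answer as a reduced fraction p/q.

a_0 = 6: 6/1
a_1 = 2: 13/2

13/2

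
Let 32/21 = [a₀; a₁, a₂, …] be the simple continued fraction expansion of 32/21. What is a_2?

32 ÷ 21 → quotient 1, remainder 11
21 ÷ 11 → quotient 1, remainder 10
11 ÷ 10 → quotient 1, remainder 1

1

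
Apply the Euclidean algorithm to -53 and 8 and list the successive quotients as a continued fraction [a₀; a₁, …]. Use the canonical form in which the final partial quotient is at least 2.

-53 ÷ 8 → quotient -7, remainder 3
8 ÷ 3 → quotient 2, remainder 2
3 ÷ 2 → quotient 1, remainder 1
2 ÷ 1 → quotient 2, remainder 0

[-7; 2, 1, 2]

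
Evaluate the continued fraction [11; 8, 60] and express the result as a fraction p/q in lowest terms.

Starting at the tail and folding back:
Start with 60.
8 + 1/(60/1) = 8 + 1/60 = 481/60
11 + 1/(481/60) = 11 + 60/481 = 5351/481

5351/481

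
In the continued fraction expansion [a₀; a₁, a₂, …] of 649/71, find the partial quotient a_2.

10

⌊649/71⌋ = 9, remainder 10
⌊71/10⌋ = 7, remainder 1
⌊10/1⌋ = 10, remainder 0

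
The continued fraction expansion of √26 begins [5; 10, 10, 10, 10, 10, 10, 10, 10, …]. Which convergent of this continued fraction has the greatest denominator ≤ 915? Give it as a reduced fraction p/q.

515/101

a_0 = 5: 5/1  (≤ bound)
a_1 = 10: 51/10  (≤ bound)
a_2 = 10: 515/101  (≤ bound)
a_3 = 10: 5201/1020  (> 915, stop)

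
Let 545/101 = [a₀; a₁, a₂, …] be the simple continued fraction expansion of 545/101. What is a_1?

2

545 = 5·101 + 40, so a_0 = 5
101 = 2·40 + 21, so a_1 = 2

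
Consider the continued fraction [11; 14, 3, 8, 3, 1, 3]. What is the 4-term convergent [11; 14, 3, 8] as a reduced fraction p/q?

Start with 8.
3 + 1/(8/1) = 3 + 1/8 = 25/8
14 + 1/(25/8) = 14 + 8/25 = 358/25
11 + 1/(358/25) = 11 + 25/358 = 3963/358

3963/358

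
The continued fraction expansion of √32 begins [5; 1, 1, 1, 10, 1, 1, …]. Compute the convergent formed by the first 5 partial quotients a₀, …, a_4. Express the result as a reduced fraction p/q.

181/32

a_0 = 5: 5/1
a_1 = 1: 6/1
a_2 = 1: 11/2
a_3 = 1: 17/3
a_4 = 10: 181/32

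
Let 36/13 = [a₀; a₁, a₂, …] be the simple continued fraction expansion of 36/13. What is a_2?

36 = 2·13 + 10, so a_0 = 2
13 = 1·10 + 3, so a_1 = 1
10 = 3·3 + 1, so a_2 = 3

3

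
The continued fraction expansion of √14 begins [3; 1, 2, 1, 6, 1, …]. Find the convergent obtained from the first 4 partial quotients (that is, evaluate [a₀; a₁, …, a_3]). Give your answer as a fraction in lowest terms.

15/4

Starting at the tail and folding back:
Start with 1.
2 + 1/(1/1) = 2 + 1/1 = 3/1
1 + 1/(3/1) = 1 + 1/3 = 4/3
3 + 1/(4/3) = 3 + 3/4 = 15/4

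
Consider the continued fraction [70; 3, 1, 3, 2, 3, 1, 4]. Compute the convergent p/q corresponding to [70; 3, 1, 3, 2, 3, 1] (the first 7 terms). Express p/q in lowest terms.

Starting at the tail and folding back:
Start with 1.
3 + 1/(1/1) = 3 + 1/1 = 4/1
2 + 1/(4/1) = 2 + 1/4 = 9/4
3 + 1/(9/4) = 3 + 4/9 = 31/9
1 + 1/(31/9) = 1 + 9/31 = 40/31
3 + 1/(40/31) = 3 + 31/40 = 151/40
70 + 1/(151/40) = 70 + 40/151 = 10610/151

10610/151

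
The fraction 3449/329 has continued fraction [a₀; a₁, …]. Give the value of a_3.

2

3449 = 10·329 + 159, so a_0 = 10
329 = 2·159 + 11, so a_1 = 2
159 = 14·11 + 5, so a_2 = 14
11 = 2·5 + 1, so a_3 = 2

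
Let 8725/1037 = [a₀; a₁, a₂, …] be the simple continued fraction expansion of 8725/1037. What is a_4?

1

8725 ÷ 1037 → quotient 8, remainder 429
1037 ÷ 429 → quotient 2, remainder 179
429 ÷ 179 → quotient 2, remainder 71
179 ÷ 71 → quotient 2, remainder 37
71 ÷ 37 → quotient 1, remainder 34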